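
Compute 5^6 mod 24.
By repeated squaring mod 24: 5^{1}≡5, 5^{2}≡1, 5^{4}≡1. Then 5^{6} = 5^{4+2} ≡ 1 × 1 ≡ 1 mod 24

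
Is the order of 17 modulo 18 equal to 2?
Powers of 17 mod 18: 17^1≡17, 17^2≡1. First k with 17^k≡1 is k=2. Yes, ord_18(17) = 2.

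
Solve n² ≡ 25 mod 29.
The square roots of 25 mod 29 are 24 and 5. Verify: 24² = 576 ≡ 25 mod 29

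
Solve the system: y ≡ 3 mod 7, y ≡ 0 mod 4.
M = 7 × 4 = 28. M₁ = 4, y₁ ≡ 2 mod 7. M₂ = 7, y₂ ≡ 3 mod 4. y = 3×4×2 + 0×7×3 ≡ 24 mod 28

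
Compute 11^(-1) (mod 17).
Since 17 is prime, by Fermat 11^(-1) ≡ 11^{15} ≡ 14 (mod 17). Verify: 11 × 14 = 154 ≡ 1 (mod 17)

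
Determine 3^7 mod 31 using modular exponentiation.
By repeated squaring mod 31: 3^{1}≡3, 3^{2}≡9, 3^{4}≡19. Then 3^{7} = 3^{4+2+1} ≡ 19 × 9 × 3 ≡ 17 mod 31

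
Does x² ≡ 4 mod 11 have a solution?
By Euler's criterion: 4^{5} ≡ 1 mod 11. Since this equals 1, 4 is a QR.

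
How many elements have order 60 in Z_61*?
There are φ(61-1) = φ(60) = 16 primitive roots modulo 61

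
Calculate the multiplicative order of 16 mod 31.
Powers of 16 mod 31: 16^1≡16, 16^2≡8, 16^3≡4, 16^4≡2, 16^5≡1. So the order of 16 is 5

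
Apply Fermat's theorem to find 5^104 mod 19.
By Fermat: 5^{18} ≡ 1 mod 19. 104 = 5×18 + 14. So 5^{104} ≡ 5^{14} ≡ 9 mod 19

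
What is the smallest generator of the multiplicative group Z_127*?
g = 3. Powers: [3, 9, 27, 81, 116, 94, 28, 84, 125, ...] generates all 126 non-zero residues.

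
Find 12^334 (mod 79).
Using Fermat: 12^{78} ≡ 1 (mod 79). 334 ≡ 22 (mod 78). So 12^{334} ≡ 12^{22} ≡ 52 (mod 79)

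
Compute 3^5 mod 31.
By repeated squaring (mod 31): 3^{1}≡3, 3^{2}≡9, 3^{4}≡19. Then 3^{5} = 3^{4+1} ≡ 19 × 3 ≡ 26 (mod 31)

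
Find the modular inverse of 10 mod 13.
Since 13 is prime, by Fermat 10^(-1) ≡ 10^{11} ≡ 4 (mod 13). Verify: 10 × 4 = 40 ≡ 1 (mod 13)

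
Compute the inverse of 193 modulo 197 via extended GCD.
Extended GCD: 193(49) + 197(-48) = 1. So 193^(-1) ≡ 49 (mod 197). Verify: 193 × 49 = 9457 ≡ 1 (mod 197)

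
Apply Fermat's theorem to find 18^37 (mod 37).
By Fermat: 18^{36} ≡ 1 (mod 37). So 18^{37} = 18^{36} · 18^{1} ≡ 18^{1} ≡ 18 (mod 37)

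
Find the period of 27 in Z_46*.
Powers of 27 mod 46: 27^1≡27, 27^2≡39, 27^3≡41, 27^4≡3, 27^5≡35, 27^6≡25, 27^7≡31, 27^8≡9, 27^9≡13, 27^10≡29, 27^11≡1. Order = 11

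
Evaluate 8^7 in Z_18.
By repeated squaring mod 18: 8^{1}≡8, 8^{2}≡10, 8^{4}≡10. Then 8^{7} = 8^{4+2+1} ≡ 10 × 10 × 8 ≡ 8 mod 18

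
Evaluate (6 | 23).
(6/23) = 6^{11} mod 23 = 1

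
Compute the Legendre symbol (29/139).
(29/139) = 29^{69} mod 139 = 1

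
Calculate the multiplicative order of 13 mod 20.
Powers of 13 mod 20: 13^1≡13, 13^2≡9, 13^3≡17, 13^4≡1. Order = 4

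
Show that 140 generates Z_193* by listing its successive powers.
140^1, 140^2, ..., 140^{192} mod 193: [140, 107, 119, 62, 188, 72, 44, 177, 76, 25, 26, 166, 80, 6, 68, 63, 135, 179, 163, 46, 71, 97, 70, 150, 156, 31, 94, 36, 22, 185, 38, 109, 13, 83, 40, 3, 34, 128, 164, 186, 178, 23, 132, 145, 35, 75, 78, 112, 47, 18, 11, 189, 19, 151, 103, 138, 20, 98, 17, 64, 82, 93, 89, 108, 66, 169, 114, 134, 39, 56, 120, 9, 102, 191, 106, 172, 148, 69, 10, 49, 105, 32, 41, 143, 141, 54, 33, 181, 57, 67, 116, 28, 60, 101, 51, 192, 53, 86, 74, 131, 5, 121, 149, 16, 117, 168, 167, 27, 113, 187, 125, 130, 58, 14, 30, 147, 122, 96, 123, 43, 37, 162, 99, 157, 171, 8, 155, 84, 180, 110, 153, 190, 159, 65, 29, 7, 15, 170, 61, 48, 158, 118, 115, 81, 146, 175, 182, 4, 174, 42, 90, 55, 173, 95, 176, 129, 111, 100, 104, 85, 127, 24, 79, 59, 154, 137, 73, 184, 91, 2, 87, 21, 45, 124, 183, 144, 88, 161, 152, 50, 52, 139, 160, 12, 136, 126, 77, 165, 133, 92, 142, 1]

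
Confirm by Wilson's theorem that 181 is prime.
(180)! mod 181 = 180. Since this equals -1 (mod 181), Wilson confirms 181 is prime.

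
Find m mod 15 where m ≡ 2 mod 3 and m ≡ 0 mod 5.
M = 3 × 5 = 15. M₁ = 5, y₁ ≡ 2 mod 3. M₂ = 3, y₂ ≡ 2 mod 5. m = 2×5×2 + 0×3×2 ≡ 5 mod 15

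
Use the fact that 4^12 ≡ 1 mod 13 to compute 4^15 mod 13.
By Fermat: 4^{12} ≡ 1 mod 13. So 4^{15} = 4^{12} · 4^{3} ≡ 4^{3} ≡ 12 mod 13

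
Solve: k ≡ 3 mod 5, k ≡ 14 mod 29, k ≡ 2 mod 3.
M = 5 × 29 × 3 = 435. M₁ = 87, y₁ ≡ 3 mod 5. M₂ = 15, y₂ ≡ 2 mod 29. M₃ = 145, y₃ ≡ 1 mod 3. k = 3×87×3 + 14×15×2 + 2×145×1 ≡ 188 mod 435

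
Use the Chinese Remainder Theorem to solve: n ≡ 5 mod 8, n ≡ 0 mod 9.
M = 8 × 9 = 72. M₁ = 9, y₁ ≡ 1 mod 8. M₂ = 8, y₂ ≡ 8 mod 9. n = 5×9×1 + 0×8×8 ≡ 45 mod 72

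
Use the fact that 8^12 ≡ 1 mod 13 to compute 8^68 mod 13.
By Fermat: 8^{12} ≡ 1 mod 13. 68 = 5×12 + 8. So 8^{68} ≡ 8^{8} ≡ 1 mod 13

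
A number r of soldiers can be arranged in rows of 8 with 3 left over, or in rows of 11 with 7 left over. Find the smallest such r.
M = 8 × 11 = 88. M₁ = 11, y₁ ≡ 3 (mod 8). M₂ = 8, y₂ ≡ 7 (mod 11). r = 3×11×3 + 7×8×7 ≡ 51 (mod 88)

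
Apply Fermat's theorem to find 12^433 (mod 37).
By Fermat: 12^{36} ≡ 1 (mod 37). 433 ≡ 1 (mod 36). So 12^{433} ≡ 12^{1} ≡ 12 (mod 37)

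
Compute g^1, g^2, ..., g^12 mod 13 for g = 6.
6^1, 6^2, ..., 6^{12} mod 13: [6, 10, 8, 9, 2, 12, 7, 3, 5, 4, 11, 1]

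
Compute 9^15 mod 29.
By repeated squaring (mod 29): 9^{1}≡9, 9^{2}≡23, 9^{4}≡7, 9^{8}≡20. Then 9^{15} = 9^{8+4+2+1} ≡ 20 × 7 × 23 × 9 ≡ 9 (mod 29)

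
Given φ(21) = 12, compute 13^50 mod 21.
By Euler: 13^{12} ≡ 1 (mod 21) since gcd(13, 21) = 1. 50 = 4×12 + 2. So 13^{50} ≡ 13^{2} ≡ 1 (mod 21)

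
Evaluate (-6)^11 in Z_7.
Using Fermat: (-6)^{6} ≡ 1 mod 7. 11 ≡ 5 mod 6. So (-6)^{11} ≡ (-6)^{5} ≡ 1 mod 7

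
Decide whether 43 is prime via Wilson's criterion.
(42)! mod 43 = 42. Since 42 ≡ -1 (mod 43), 43 is prime.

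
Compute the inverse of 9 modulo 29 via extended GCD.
Extended GCD: 9(13) + 29(-4) = 1. So 9^(-1) ≡ 13 (mod 29). Verify: 9 × 13 = 117 ≡ 1 (mod 29)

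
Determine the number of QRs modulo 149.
Exactly half the non-zero residues mod a prime are QRs: (149-1)/2 = 74.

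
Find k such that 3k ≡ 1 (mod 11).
Since 11 is prime, by Fermat 3^(-1) ≡ 3^{9} ≡ 4 (mod 11). Verify: 3 × 4 = 12 ≡ 1 (mod 11)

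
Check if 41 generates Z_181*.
ord_181(41) divides 180. For each prime q|180: 41^{90}≡180, 41^{60}≡132, 41^{36}≡125, none ≡ 1. So 41 has order 180 and is a primitive root mod 181.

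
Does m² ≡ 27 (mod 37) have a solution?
By Euler's criterion: 27^{18} ≡ 1 (mod 37). Since this equals 1, 27 is a QR.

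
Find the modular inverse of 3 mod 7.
Since 7 is prime, by Fermat 3^(-1) ≡ 3^{5} ≡ 5 mod 7. Verify: 3 × 5 = 15 ≡ 1 mod 7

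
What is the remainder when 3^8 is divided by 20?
By repeated squaring (mod 20): 3^{1}≡3, 3^{2}≡9, 3^{4}≡1, 3^{8}≡1. So 3^{8} ≡ 1 (mod 20)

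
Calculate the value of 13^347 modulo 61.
Using Fermat: 13^{60} ≡ 1 (mod 61). 347 ≡ 47 (mod 60). So 13^{347} ≡ 13^{47} ≡ 47 (mod 61)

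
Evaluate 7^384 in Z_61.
Using Fermat: 7^{60} ≡ 1 mod 61. 384 ≡ 24 mod 60. So 7^{384} ≡ 7^{24} ≡ 58 mod 61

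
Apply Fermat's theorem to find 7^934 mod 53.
By Fermat: 7^{52} ≡ 1 mod 53. 934 ≡ 50 mod 52. So 7^{934} ≡ 7^{50} ≡ 13 mod 53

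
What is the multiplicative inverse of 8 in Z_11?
Since 11 is prime, by Fermat 8^(-1) ≡ 8^{9} ≡ 7 (mod 11). Verify: 8 × 7 = 56 ≡ 1 (mod 11)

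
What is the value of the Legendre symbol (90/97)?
(90/97) = 90^{48} mod 97 = -1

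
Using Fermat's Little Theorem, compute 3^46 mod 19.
By Fermat: 3^{18} ≡ 1 mod 19. 46 = 2×18 + 10. So 3^{46} ≡ 3^{10} ≡ 16 mod 19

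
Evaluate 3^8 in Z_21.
By repeated squaring (mod 21): 3^{1}≡3, 3^{2}≡9, 3^{4}≡18, 3^{8}≡9. So 3^{8} ≡ 9 (mod 21)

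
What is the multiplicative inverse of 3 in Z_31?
Since 31 is prime, by Fermat 3^(-1) ≡ 3^{29} ≡ 21 mod 31. Verify: 3 × 21 = 63 ≡ 1 mod 31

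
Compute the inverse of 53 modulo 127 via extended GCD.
Extended GCD: 53(12) + 127(-5) = 1. So 53^(-1) ≡ 12 mod 127. Verify: 53 × 12 = 636 ≡ 1 mod 127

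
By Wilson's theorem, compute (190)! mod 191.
By Wilson's theorem, (190)! ≡ -1 ≡ 190 mod 191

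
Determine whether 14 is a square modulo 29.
By Euler's criterion: 14^{14} ≡ 28 mod 29. Since this equals -1 (≡ 28), 14 is not a QR.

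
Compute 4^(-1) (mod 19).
Since 19 is prime, by Fermat 4^(-1) ≡ 4^{17} ≡ 5 (mod 19). Verify: 4 × 5 = 20 ≡ 1 (mod 19)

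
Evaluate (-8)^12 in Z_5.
Using Fermat: (-8)^{4} ≡ 1 mod 5. 12 ≡ 0 mod 4. So (-8)^{12} ≡ (-8)^{0} ≡ 1 mod 5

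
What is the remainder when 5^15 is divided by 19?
By repeated squaring (mod 19): 5^{1}≡5, 5^{2}≡6, 5^{4}≡17, 5^{8}≡4. Then 5^{15} = 5^{8+4+2+1} ≡ 4 × 17 × 6 × 5 ≡ 7 (mod 19)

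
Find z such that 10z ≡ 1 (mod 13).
Since 13 is prime, by Fermat 10^(-1) ≡ 10^{11} ≡ 4 (mod 13). Verify: 10 × 4 = 40 ≡ 1 (mod 13)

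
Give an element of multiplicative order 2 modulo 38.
37 has order 2 mod 38 since 37^{2} ≡ 1 (mod 38) and no smaller power works.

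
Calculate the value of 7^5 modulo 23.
By repeated squaring mod 23: 7^{1}≡7, 7^{2}≡3, 7^{4}≡9. Then 7^{5} = 7^{4+1} ≡ 9 × 7 ≡ 17 mod 23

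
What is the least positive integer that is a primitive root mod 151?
g = 6. Powers: [6, 36, 65, 88, 75, 148, ...] generates all 150 non-zero residues.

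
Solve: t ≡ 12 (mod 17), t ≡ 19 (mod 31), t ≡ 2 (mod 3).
M = 17 × 31 × 3 = 1581. M₁ = 93, y₁ ≡ 15 (mod 17). M₂ = 51, y₂ ≡ 14 (mod 31). M₃ = 527, y₃ ≡ 2 (mod 3). t = 12×93×15 + 19×51×14 + 2×527×2 ≡ 794 (mod 1581)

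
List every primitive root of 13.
There are φ(12) = 4 primitive roots mod 13: {2, 6, 7, 11}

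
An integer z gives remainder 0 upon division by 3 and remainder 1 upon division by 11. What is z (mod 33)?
M = 3 × 11 = 33. M₁ = 11, y₁ ≡ 2 (mod 3). M₂ = 3, y₂ ≡ 4 (mod 11). z = 0×11×2 + 1×3×4 ≡ 12 (mod 33)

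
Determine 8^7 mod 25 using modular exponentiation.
By repeated squaring (mod 25): 8^{1}≡8, 8^{2}≡14, 8^{4}≡21. Then 8^{7} = 8^{4+2+1} ≡ 21 × 14 × 8 ≡ 2 (mod 25)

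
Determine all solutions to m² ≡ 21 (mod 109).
The square roots of 21 mod 109 are 81 and 28. Verify: 81² = 6561 ≡ 21 (mod 109)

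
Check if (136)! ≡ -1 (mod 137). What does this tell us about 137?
(136)! mod 137 = 136. Since this equals -1 (mod 137), Wilson confirms 137 is prime.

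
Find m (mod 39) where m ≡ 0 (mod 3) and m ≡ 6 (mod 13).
M = 3 × 13 = 39. M₁ = 13, y₁ ≡ 1 (mod 3). M₂ = 3, y₂ ≡ 9 (mod 13). m = 0×13×1 + 6×3×9 ≡ 6 (mod 39)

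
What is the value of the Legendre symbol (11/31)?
(11/31) = 11^{15} mod 31 = -1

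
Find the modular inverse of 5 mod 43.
Since 43 is prime, by Fermat 5^(-1) ≡ 5^{41} ≡ 26 mod 43. Verify: 5 × 26 = 130 ≡ 1 mod 43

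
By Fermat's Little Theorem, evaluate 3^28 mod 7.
By Fermat: 3^{6} ≡ 1 mod 7. 28 = 4×6 + 4. So 3^{28} ≡ 3^{4} ≡ 4 mod 7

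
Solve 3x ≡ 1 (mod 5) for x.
Since 5 is prime, by Fermat 3^(-1) ≡ 3^{3} ≡ 2 (mod 5). Verify: 3 × 2 = 6 ≡ 1 (mod 5)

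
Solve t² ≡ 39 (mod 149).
The square roots of 39 mod 149 are 28 and 121. Verify: 28² = 784 ≡ 39 (mod 149)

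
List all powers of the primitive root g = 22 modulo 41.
22^1, 22^2, ..., 22^{40} mod 41: [22, 33, 29, 23, 14, 21, 11, 37, 35, 32, 7, 31, 26, 39, 38, 16, 24, 36, 13, 40, 19, 8, 12, 18, 27, 20, 30, 4, 6, 9, 34, 10, 15, 2, 3, 25, 17, 5, 28, 1]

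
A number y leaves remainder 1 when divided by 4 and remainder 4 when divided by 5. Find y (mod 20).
M = 4 × 5 = 20. M₁ = 5, y₁ ≡ 1 (mod 4). M₂ = 4, y₂ ≡ 4 (mod 5). y = 1×5×1 + 4×4×4 ≡ 9 (mod 20)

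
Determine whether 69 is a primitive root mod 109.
ord_109(69) divides 108. For each prime q|108: 69^{54}≡108, 69^{36}≡63, none ≡ 1. So 69 has order 108 and is a primitive root mod 109.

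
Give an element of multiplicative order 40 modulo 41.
6 has order 40 mod 41 since 6^{40} ≡ 1 mod 41 and no smaller power works.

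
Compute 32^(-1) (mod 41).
Since 41 is prime, by Fermat 32^(-1) ≡ 32^{39} ≡ 9 (mod 41). Verify: 32 × 9 = 288 ≡ 1 (mod 41)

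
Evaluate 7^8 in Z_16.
By repeated squaring mod 16: 7^{1}≡7, 7^{2}≡1, 7^{4}≡1, 7^{8}≡1. So 7^{8} ≡ 1 mod 16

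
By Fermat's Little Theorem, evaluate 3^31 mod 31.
By Fermat: 3^{30} ≡ 1 (mod 31). So 3^{31} = 3^{30} · 3^{1} ≡ 3^{1} ≡ 3 (mod 31)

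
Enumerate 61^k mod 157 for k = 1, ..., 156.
61^1, 61^2, ..., 61^{156} mod 157: [61, 110, 116, 11, 43, 111, 20, 121, 2, 122, 63, 75, 22, 86, 65, 40, 85, 4, 87, 126, 150, 44, 15, 130, 80, 13, 8, 17, 95, 143, 88, 30, 103, 3, 26, 16, 34, 33, 129, 19, 60, 49, 6, 52, 32, 68, 66, 101, 38, 120, 98, 12, 104, 64, 136, 132, 45, 76, 83, 39, 24, 51, 128, 115, 107, 90, 152, 9, 78, 48, 102, 99, 73, 57, 23, 147, 18, 156, 96, 47, 41, 146, 114, 46, 137, 36, 155, 35, 94, 82, 135, 71, 92, 117, 72, 153, 70, 31, 7, 113, 142, 27, 77, 144, 149, 140, 62, 14, 69, 127, 54, 154, 131, 141, 123, 124, 28, 138, 97, 108, 151, 105, 125, 89, 91, 56, 119, 37, 59, 145, 53, 93, 21, 25, 112, 81, 74, 118, 133, 106, 29, 42, 50, 67, 5, 148, 79, 109, 55, 58, 84, 100, 134, 10, 139, 1]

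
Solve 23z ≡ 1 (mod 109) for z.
Since 109 is prime, by Fermat 23^(-1) ≡ 23^{107} ≡ 19 (mod 109). Verify: 23 × 19 = 437 ≡ 1 (mod 109)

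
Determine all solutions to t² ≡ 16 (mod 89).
The square roots of 16 mod 89 are 4 and 85. Verify: 4² = 16 ≡ 16 (mod 89)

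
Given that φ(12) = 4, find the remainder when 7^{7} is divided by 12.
By Euler: 7^{4} ≡ 1 mod 12 since gcd(7, 12) = 1. 7 = 1×4 + 3. So 7^{7} ≡ 7^{3} ≡ 7 mod 12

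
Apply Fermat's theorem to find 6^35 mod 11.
By Fermat: 6^{10} ≡ 1 mod 11. 35 = 3×10 + 5. So 6^{35} ≡ 6^{5} ≡ 10 mod 11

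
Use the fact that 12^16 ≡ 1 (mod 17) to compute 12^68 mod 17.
By Fermat: 12^{16} ≡ 1 (mod 17). 68 = 4×16 + 4. So 12^{68} ≡ 12^{4} ≡ 13 (mod 17)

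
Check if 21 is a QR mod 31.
By Euler's criterion: 21^{15} ≡ 30 mod 31. Since this equals -1 (≡ 30), 21 is not a QR.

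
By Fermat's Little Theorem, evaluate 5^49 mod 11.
By Fermat: 5^{10} ≡ 1 mod 11. 49 = 4×10 + 9. So 5^{49} ≡ 5^{9} ≡ 9 mod 11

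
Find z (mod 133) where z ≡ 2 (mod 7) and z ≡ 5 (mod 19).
M = 7 × 19 = 133. M₁ = 19, y₁ ≡ 3 (mod 7). M₂ = 7, y₂ ≡ 11 (mod 19). z = 2×19×3 + 5×7×11 ≡ 100 (mod 133)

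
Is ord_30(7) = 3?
Powers of 7 mod 30: 7^1≡7, 7^2≡19, 7^3≡13, 7^4≡1. 7^3≡13≢1, so ord ≠ 3. No, the actual order is 4.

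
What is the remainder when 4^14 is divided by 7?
Using Fermat: 4^{6} ≡ 1 (mod 7). 14 ≡ 2 (mod 6). So 4^{14} ≡ 4^{2} ≡ 2 (mod 7)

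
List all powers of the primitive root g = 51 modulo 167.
51^1, 51^2, ..., 51^{166} mod 167: [51, 96, 53, 31, 78, 137, 140, 126, 80, 72, 165, 65, 142, 61, 105, 11, 60, 54, 82, 7, 23, 4, 37, 50, 45, 124, 145, 47, 59, 3, 153, 121, 159, 93, 67, 77, 86, 44, 73, 49, 161, 28, 92, 16, 148, 33, 13, 162, 79, 21, 69, 12, 111, 150, 135, 38, 101, 141, 10, 9, 125, 29, 143, 112, 34, 64, 91, 132, 52, 147, 149, 84, 109, 48, 110, 99, 39, 152, 70, 63, 40, 36, 166, 116, 71, 114, 136, 89, 30, 27, 41, 87, 95, 2, 102, 25, 106, 62, 156, 107, 113, 85, 160, 144, 163, 130, 117, 122, 43, 22, 120, 108, 164, 14, 46, 8, 74, 100, 90, 81, 123, 94, 118, 6, 139, 75, 151, 19, 134, 154, 5, 88, 146, 98, 155, 56, 17, 32, 129, 66, 26, 157, 158, 42, 138, 24, 55, 133, 103, 76, 35, 115, 20, 18, 83, 58, 119, 57, 68, 128, 15, 97, 104, 127, 131, 1]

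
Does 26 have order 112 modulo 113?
26^{56} ≡ 1 (mod 113) and 56 < 112, so ord_113(26) = 56 ≠ 112 and 26 is not a primitive root.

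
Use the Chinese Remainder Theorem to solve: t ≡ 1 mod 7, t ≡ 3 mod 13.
M = 7 × 13 = 91. M₁ = 13, y₁ ≡ 6 mod 7. M₂ = 7, y₂ ≡ 2 mod 13. t = 1×13×6 + 3×7×2 ≡ 29 mod 91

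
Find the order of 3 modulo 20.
Powers of 3 mod 20: 3^1≡3, 3^2≡9, 3^3≡7, 3^4≡1. Order = 4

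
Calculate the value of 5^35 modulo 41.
By repeated squaring (mod 41): 5^{1}≡5, 5^{2}≡25, 5^{4}≡10, 5^{8}≡18, 5^{16}≡37, 5^{32}≡16. Then 5^{35} = 5^{32+2+1} ≡ 16 × 25 × 5 ≡ 32 (mod 41)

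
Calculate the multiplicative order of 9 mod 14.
Powers of 9 mod 14: 9^1≡9, 9^2≡11, 9^3≡1. ord_14(9) = 3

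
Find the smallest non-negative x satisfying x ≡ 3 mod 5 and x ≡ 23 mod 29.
M = 5 × 29 = 145. M₁ = 29, y₁ ≡ 4 mod 5. M₂ = 5, y₂ ≡ 6 mod 29. x = 3×29×4 + 23×5×6 ≡ 23 mod 145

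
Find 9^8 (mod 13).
By repeated squaring (mod 13): 9^{1}≡9, 9^{2}≡3, 9^{4}≡9, 9^{8}≡3. So 9^{8} ≡ 3 (mod 13)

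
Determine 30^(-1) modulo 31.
Since 31 is prime, by Fermat 30^(-1) ≡ 30^{29} ≡ 30 mod 31. Verify: 30 × 30 = 900 ≡ 1 mod 31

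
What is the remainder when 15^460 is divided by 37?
Using Fermat: 15^{36} ≡ 1 mod 37. 460 ≡ 28 mod 36. So 15^{460} ≡ 15^{28} ≡ 16 mod 37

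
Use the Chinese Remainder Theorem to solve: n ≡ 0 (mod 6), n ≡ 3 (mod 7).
M = 6 × 7 = 42. M₁ = 7, y₁ ≡ 1 (mod 6). M₂ = 6, y₂ ≡ 6 (mod 7). n = 0×7×1 + 3×6×6 ≡ 24 (mod 42)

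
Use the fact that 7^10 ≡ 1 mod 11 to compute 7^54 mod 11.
By Fermat: 7^{10} ≡ 1 mod 11. 54 = 5×10 + 4. So 7^{54} ≡ 7^{4} ≡ 3 mod 11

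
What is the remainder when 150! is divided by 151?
By Wilson's theorem, (150)! ≡ -1 ≡ 150 (mod 151)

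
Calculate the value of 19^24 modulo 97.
By repeated squaring (mod 97): 19^{1}≡19, 19^{2}≡70, 19^{4}≡50, 19^{8}≡75, 19^{16}≡96. Then 19^{24} = 19^{16+8} ≡ 96 × 75 ≡ 22 (mod 97)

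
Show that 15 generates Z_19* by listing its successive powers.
15^1, 15^2, ..., 15^{18} mod 19: [15, 16, 12, 9, 2, 11, 13, 5, 18, 4, 3, 7, 10, 17, 8, 6, 14, 1]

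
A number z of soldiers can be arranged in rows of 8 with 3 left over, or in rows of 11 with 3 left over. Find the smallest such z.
M = 8 × 11 = 88. M₁ = 11, y₁ ≡ 3 (mod 8). M₂ = 8, y₂ ≡ 7 (mod 11). z = 3×11×3 + 3×8×7 ≡ 3 (mod 88)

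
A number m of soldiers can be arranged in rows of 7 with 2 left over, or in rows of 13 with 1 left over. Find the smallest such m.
M = 7 × 13 = 91. M₁ = 13, y₁ ≡ 6 (mod 7). M₂ = 7, y₂ ≡ 2 (mod 13). m = 2×13×6 + 1×7×2 ≡ 79 (mod 91)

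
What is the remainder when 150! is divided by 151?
By Wilson's theorem, (150)! ≡ -1 ≡ 150 (mod 151)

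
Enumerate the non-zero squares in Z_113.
Quadratic residues modulo 113: {1, 2, 4, 7, 8, 9, 11, 13, 14, 15, 16, 18, 22, 25, 26, 28, 30, 31, 32, 36, 41, 44, 49, 50, 51, 52, 53, 56, 57, 60, 61, 62, 63, 64, 69, 72, 77, 81, 82, 83, 85, 87, 88, 91, 95, 97, 98, 99, 100, 102, 104, 105, 106, 109, 111, 112}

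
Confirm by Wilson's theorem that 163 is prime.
(162)! mod 163 = 162. Since this equals -1 (mod 163), Wilson confirms 163 is prime.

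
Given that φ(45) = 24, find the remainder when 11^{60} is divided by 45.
By Euler: 11^{24} ≡ 1 mod 45 since gcd(11, 45) = 1. 60 = 2×24 + 12. So 11^{60} ≡ 11^{12} ≡ 1 mod 45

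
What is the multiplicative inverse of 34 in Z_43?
Since 43 is prime, by Fermat 34^(-1) ≡ 34^{41} ≡ 19 (mod 43). Verify: 34 × 19 = 646 ≡ 1 (mod 43)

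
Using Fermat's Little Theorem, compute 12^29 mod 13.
By Fermat: 12^{12} ≡ 1 mod 13. 29 = 2×12 + 5. So 12^{29} ≡ 12^{5} ≡ 12 mod 13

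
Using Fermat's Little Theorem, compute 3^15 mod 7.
By Fermat: 3^{6} ≡ 1 mod 7. 15 = 2×6 + 3. So 3^{15} ≡ 3^{3} ≡ 6 mod 7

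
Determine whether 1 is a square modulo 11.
By Euler's criterion: 1^{5} ≡ 1 (mod 11). Since this equals 1, 1 is a QR.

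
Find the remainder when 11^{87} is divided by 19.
By Fermat: 11^{18} ≡ 1 (mod 19). 87 = 4×18 + 15. So 11^{87} ≡ 11^{15} ≡ 1 (mod 19)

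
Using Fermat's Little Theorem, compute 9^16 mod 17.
By Fermat's Little Theorem, 9^{16} ≡ 1 (mod 17) since 17 is prime and gcd(9, 17) = 1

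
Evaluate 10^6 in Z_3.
Using Fermat: 10^{2} ≡ 1 mod 3. 6 ≡ 0 mod 2. So 10^{6} ≡ 10^{0} ≡ 1 mod 3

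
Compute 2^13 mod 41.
By repeated squaring (mod 41): 2^{1}≡2, 2^{2}≡4, 2^{4}≡16, 2^{8}≡10. Then 2^{13} = 2^{8+4+1} ≡ 10 × 16 × 2 ≡ 33 (mod 41)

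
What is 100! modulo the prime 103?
(102)! = (100)! × (101) × (102) ≡ -1 (mod 103). So (100)! ≡ -1 × [(102)(101)]^(-1) ≡ 51 (mod 103)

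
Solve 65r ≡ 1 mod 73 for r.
Since 73 is prime, by Fermat 65^(-1) ≡ 65^{71} ≡ 9 mod 73. Verify: 65 × 9 = 585 ≡ 1 mod 73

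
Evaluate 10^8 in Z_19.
By repeated squaring mod 19: 10^{1}≡10, 10^{2}≡5, 10^{4}≡6, 10^{8}≡17. So 10^{8} ≡ 17 mod 19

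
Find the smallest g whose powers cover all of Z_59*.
g = 2. Powers: [2, 4, 8, 16, 32, 5, 10, 20, ...] generates all 58 non-zero residues.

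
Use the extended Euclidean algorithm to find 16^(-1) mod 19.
Extended GCD: 16(6) + 19(-5) = 1. So 16^(-1) ≡ 6 (mod 19). Verify: 16 × 6 = 96 ≡ 1 (mod 19)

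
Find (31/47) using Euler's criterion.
(31/47) = 31^{23} mod 47 = -1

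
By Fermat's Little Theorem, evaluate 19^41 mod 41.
By Fermat: 19^{40} ≡ 1 mod 41. So 19^{41} = 19^{40} · 19^{1} ≡ 19^{1} ≡ 19 mod 41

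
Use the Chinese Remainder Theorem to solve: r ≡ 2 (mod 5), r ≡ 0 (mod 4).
M = 5 × 4 = 20. M₁ = 4, y₁ ≡ 4 (mod 5). M₂ = 5, y₂ ≡ 1 (mod 4). r = 2×4×4 + 0×5×1 ≡ 12 (mod 20)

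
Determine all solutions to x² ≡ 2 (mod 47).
The square roots of 2 mod 47 are 7 and 40. Verify: 7² = 49 ≡ 2 (mod 47)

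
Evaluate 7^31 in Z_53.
By repeated squaring (mod 53): 7^{1}≡7, 7^{2}≡49, 7^{4}≡16, 7^{8}≡44, 7^{16}≡28. Then 7^{31} = 7^{16+8+4+2+1} ≡ 28 × 44 × 16 × 49 × 7 ≡ 6 (mod 53)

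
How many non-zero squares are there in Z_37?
The squaring map on Z_37* is 2-to-1, so there are (36)/2 = 18 QRs.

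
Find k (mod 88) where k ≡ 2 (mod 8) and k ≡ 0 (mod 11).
M = 8 × 11 = 88. M₁ = 11, y₁ ≡ 3 (mod 8). M₂ = 8, y₂ ≡ 7 (mod 11). k = 2×11×3 + 0×8×7 ≡ 66 (mod 88)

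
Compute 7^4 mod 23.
7^{4} = 2401 ≡ 9 (mod 23)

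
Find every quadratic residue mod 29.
Squares in Z_29*: {1, 4, 5, 6, 7, 9, 13, 16, 20, 22, 23, 24, 25, 28}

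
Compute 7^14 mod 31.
By repeated squaring mod 31: 7^{1}≡7, 7^{2}≡18, 7^{4}≡14, 7^{8}≡10. Then 7^{14} = 7^{8+4+2} ≡ 10 × 14 × 18 ≡ 9 mod 31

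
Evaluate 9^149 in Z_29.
Using Fermat: 9^{28} ≡ 1 (mod 29). 149 ≡ 9 (mod 28). So 9^{149} ≡ 9^{9} ≡ 6 (mod 29)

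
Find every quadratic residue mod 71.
QRs mod 71: {1, 2, 3, 4, 5, 6, 8, 9, 10, 12, 15, 16, 18, 19, 20, 24, 25, 27, 29, 30, 32, 36, 37, 38, 40, 43, 45, 48, 49, 50, 54, 57, 58, 60, 64}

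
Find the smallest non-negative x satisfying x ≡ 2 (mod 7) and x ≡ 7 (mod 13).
M = 7 × 13 = 91. M₁ = 13, y₁ ≡ 6 (mod 7). M₂ = 7, y₂ ≡ 2 (mod 13). x = 2×13×6 + 7×7×2 ≡ 72 (mod 91)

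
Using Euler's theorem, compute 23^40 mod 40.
By Euler: 23^{16} ≡ 1 mod 40 since gcd(23, 40) = 1. 40 = 2×16 + 8. So 23^{40} ≡ 23^{8} ≡ 1 mod 40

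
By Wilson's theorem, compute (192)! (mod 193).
By Wilson's theorem, (192)! ≡ -1 ≡ 192 (mod 193)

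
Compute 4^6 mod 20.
By repeated squaring (mod 20): 4^{1}≡4, 4^{2}≡16, 4^{4}≡16. Then 4^{6} = 4^{4+2} ≡ 16 × 16 ≡ 16 (mod 20)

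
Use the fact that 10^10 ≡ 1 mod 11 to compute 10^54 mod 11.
By Fermat: 10^{10} ≡ 1 mod 11. 54 = 5×10 + 4. So 10^{54} ≡ 10^{4} ≡ 1 mod 11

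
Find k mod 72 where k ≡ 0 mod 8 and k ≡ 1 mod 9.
M = 8 × 9 = 72. M₁ = 9, y₁ ≡ 1 mod 8. M₂ = 8, y₂ ≡ 8 mod 9. k = 0×9×1 + 1×8×8 ≡ 64 mod 72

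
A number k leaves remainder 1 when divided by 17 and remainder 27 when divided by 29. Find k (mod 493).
M = 17 × 29 = 493. M₁ = 29, y₁ ≡ 10 (mod 17). M₂ = 17, y₂ ≡ 12 (mod 29). k = 1×29×10 + 27×17×12 ≡ 375 (mod 493)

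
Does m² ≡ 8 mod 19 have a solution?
By Euler's criterion: 8^{9} ≡ 18 mod 19. Since this equals -1 (≡ 18), 8 is not a QR.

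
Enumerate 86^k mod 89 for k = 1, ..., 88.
86^1, 86^2, ..., 86^{88} mod 89: [86, 9, 62, 81, 24, 17, 38, 64, 75, 42, 52, 22, 23, 20, 29, 2, 83, 18, 35, 73, 48, 34, 76, 39, 61, 84, 15, 44, 46, 40, 58, 4, 77, 36, 70, 57, 7, 68, 63, 78, 33, 79, 30, 88, 3, 80, 27, 8, 65, 72, 51, 25, 14, 47, 37, 67, 66, 69, 60, 87, 6, 71, 54, 16, 41, 55, 13, 50, 28, 5, 74, 45, 43, 49, 31, 85, 12, 53, 19, 32, 82, 21, 26, 11, 56, 10, 59, 1]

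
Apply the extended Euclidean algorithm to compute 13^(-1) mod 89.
Extended GCD: 13(-41) + 89(6) = 1. So 13^(-1) ≡ -41 ≡ 48 (mod 89). Verify: 13 × 48 = 624 ≡ 1 (mod 89)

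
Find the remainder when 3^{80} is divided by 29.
By Fermat: 3^{28} ≡ 1 mod 29. 80 = 2×28 + 24. So 3^{80} ≡ 3^{24} ≡ 24 mod 29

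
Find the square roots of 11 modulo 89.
The square roots of 11 mod 89 are 10 and 79. Verify: 10² = 100 ≡ 11 (mod 89)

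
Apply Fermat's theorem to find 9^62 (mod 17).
By Fermat: 9^{16} ≡ 1 (mod 17). 62 = 3×16 + 14. So 9^{62} ≡ 9^{14} ≡ 4 (mod 17)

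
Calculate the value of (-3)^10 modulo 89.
By repeated squaring mod 89: (-3)^{1}≡86, (-3)^{2}≡9, (-3)^{4}≡81, (-3)^{8}≡64. Then (-3)^{10} = (-3)^{8+2} ≡ 64 × 9 ≡ 42 mod 89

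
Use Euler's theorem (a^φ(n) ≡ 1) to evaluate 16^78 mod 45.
By Euler: 16^{24} ≡ 1 (mod 45) since gcd(16, 45) = 1. 78 = 3×24 + 6. So 16^{78} ≡ 16^{6} ≡ 1 (mod 45)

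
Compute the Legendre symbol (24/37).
(24/37) = 24^{18} mod 37 = -1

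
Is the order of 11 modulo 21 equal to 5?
Powers of 11 mod 21: 11^1≡11, 11^2≡16, 11^3≡8, 11^4≡4, 11^5≡2, 11^6≡1. 11^5≡2≢1, so ord ≠ 5. No, the actual order is 6.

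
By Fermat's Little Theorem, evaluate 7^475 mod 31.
By Fermat: 7^{30} ≡ 1 (mod 31). 475 ≡ 25 (mod 30). So 7^{475} ≡ 7^{25} ≡ 25 (mod 31)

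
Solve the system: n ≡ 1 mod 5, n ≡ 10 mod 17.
M = 5 × 17 = 85. M₁ = 17, y₁ ≡ 3 mod 5. M₂ = 5, y₂ ≡ 7 mod 17. n = 1×17×3 + 10×5×7 ≡ 61 mod 85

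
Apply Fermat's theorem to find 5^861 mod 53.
By Fermat: 5^{52} ≡ 1 mod 53. 861 ≡ 29 mod 52. So 5^{861} ≡ 5^{29} ≡ 34 mod 53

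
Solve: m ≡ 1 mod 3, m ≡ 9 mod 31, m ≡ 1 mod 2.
M = 3 × 31 × 2 = 186. M₁ = 62, y₁ ≡ 2 mod 3. M₂ = 6, y₂ ≡ 26 mod 31. M₃ = 93, y₃ ≡ 1 mod 2. m = 1×62×2 + 9×6×26 + 1×93×1 ≡ 133 mod 186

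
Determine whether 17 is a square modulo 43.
By Euler's criterion: 17^{21} ≡ 1 (mod 43). Since this equals 1, 17 is a QR.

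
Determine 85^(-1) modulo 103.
Since 103 is prime, by Fermat 85^(-1) ≡ 85^{101} ≡ 40 mod 103. Verify: 85 × 40 = 3400 ≡ 1 mod 103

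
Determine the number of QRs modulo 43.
For prime 43, there are (p-1)/2 = (43-1)/2 = 21 quadratic residues (excluding 0).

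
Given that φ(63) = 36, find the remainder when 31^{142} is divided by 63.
By Euler: 31^{36} ≡ 1 (mod 63) since gcd(31, 63) = 1. 142 = 3×36 + 34. So 31^{142} ≡ 31^{34} ≡ 4 (mod 63)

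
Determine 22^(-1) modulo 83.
Since 83 is prime, by Fermat 22^(-1) ≡ 22^{81} ≡ 34 mod 83. Verify: 22 × 34 = 748 ≡ 1 mod 83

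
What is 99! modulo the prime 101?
(100)! = (99)! × (100) ≡ -1 (mod 101). So (99)! ≡ -1 × (100)^(-1) ≡ (-1)×(-1) = 1 (mod 101)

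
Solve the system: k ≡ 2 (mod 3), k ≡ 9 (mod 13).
M = 3 × 13 = 39. M₁ = 13, y₁ ≡ 1 (mod 3). M₂ = 3, y₂ ≡ 9 (mod 13). k = 2×13×1 + 9×3×9 ≡ 35 (mod 39)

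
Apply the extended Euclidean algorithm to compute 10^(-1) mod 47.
Extended GCD: 10(-14) + 47(3) = 1. So 10^(-1) ≡ -14 ≡ 33 (mod 47). Verify: 10 × 33 = 330 ≡ 1 (mod 47)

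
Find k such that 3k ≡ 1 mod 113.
Since 113 is prime, by Fermat 3^(-1) ≡ 3^{111} ≡ 38 mod 113. Verify: 3 × 38 = 114 ≡ 1 mod 113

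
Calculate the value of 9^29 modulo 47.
By repeated squaring mod 47: 9^{1}≡9, 9^{2}≡34, 9^{4}≡28, 9^{8}≡32, 9^{16}≡37. Then 9^{29} = 9^{16+8+4+1} ≡ 37 × 32 × 28 × 9 ≡ 12 mod 47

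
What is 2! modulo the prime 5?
(4)! = (2)! × (3) × (4) ≡ -1 mod 5. So (2)! ≡ -1 × [(4)(3)]^(-1) ≡ 2 mod 5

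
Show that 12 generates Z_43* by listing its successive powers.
12^1, 12^2, ..., 12^{42} mod 43: [12, 15, 8, 10, 34, 21, 37, 14, 39, 38, 26, 11, 3, 36, 2, 24, 30, 16, 20, 25, 42, 31, 28, 35, 33, 9, 22, 6, 29, 4, 5, 17, 32, 40, 7, 41, 19, 13, 27, 23, 18, 1]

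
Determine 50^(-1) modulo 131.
Since 131 is prime, by Fermat 50^(-1) ≡ 50^{129} ≡ 76 (mod 131). Verify: 50 × 76 = 3800 ≡ 1 (mod 131)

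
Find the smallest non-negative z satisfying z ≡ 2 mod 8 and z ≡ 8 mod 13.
M = 8 × 13 = 104. M₁ = 13, y₁ ≡ 5 mod 8. M₂ = 8, y₂ ≡ 5 mod 13. z = 2×13×5 + 8×8×5 ≡ 34 mod 104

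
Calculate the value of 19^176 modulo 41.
Using Fermat: 19^{40} ≡ 1 (mod 41). 176 ≡ 16 (mod 40). So 19^{176} ≡ 19^{16} ≡ 16 (mod 41)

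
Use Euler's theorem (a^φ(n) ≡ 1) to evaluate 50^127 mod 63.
By Euler: 50^{36} ≡ 1 mod 63 since gcd(50, 63) = 1. 127 = 3×36 + 19. So 50^{127} ≡ 50^{19} ≡ 50 mod 63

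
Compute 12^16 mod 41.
By repeated squaring mod 41: 12^{1}≡12, 12^{2}≡21, 12^{4}≡31, 12^{8}≡18, 12^{16}≡37. So 12^{16} ≡ 37 mod 41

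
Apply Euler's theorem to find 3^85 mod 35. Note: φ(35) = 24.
By Euler: 3^{24} ≡ 1 mod 35 since gcd(3, 35) = 1. 85 = 3×24 + 13. So 3^{85} ≡ 3^{13} ≡ 3 mod 35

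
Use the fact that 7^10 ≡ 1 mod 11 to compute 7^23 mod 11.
By Fermat: 7^{10} ≡ 1 mod 11. 23 = 2×10 + 3. So 7^{23} ≡ 7^{3} ≡ 2 mod 11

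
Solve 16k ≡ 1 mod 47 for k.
Since 47 is prime, by Fermat 16^(-1) ≡ 16^{45} ≡ 3 mod 47. Verify: 16 × 3 = 48 ≡ 1 mod 47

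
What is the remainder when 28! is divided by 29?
By Wilson's theorem, (28)! ≡ -1 ≡ 28 mod 29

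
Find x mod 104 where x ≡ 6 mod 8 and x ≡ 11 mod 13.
M = 8 × 13 = 104. M₁ = 13, y₁ ≡ 5 mod 8. M₂ = 8, y₂ ≡ 5 mod 13. x = 6×13×5 + 11×8×5 ≡ 102 mod 104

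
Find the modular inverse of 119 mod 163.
Since 163 is prime, by Fermat 119^(-1) ≡ 119^{161} ≡ 100 (mod 163). Verify: 119 × 100 = 11900 ≡ 1 (mod 163)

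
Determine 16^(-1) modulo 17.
Since 17 is prime, by Fermat 16^(-1) ≡ 16^{15} ≡ 16 (mod 17). Verify: 16 × 16 = 256 ≡ 1 (mod 17)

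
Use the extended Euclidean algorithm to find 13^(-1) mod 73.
Extended GCD: 13(-28) + 73(5) = 1. So 13^(-1) ≡ -28 ≡ 45 (mod 73). Verify: 13 × 45 = 585 ≡ 1 (mod 73)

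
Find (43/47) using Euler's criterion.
(43/47) = 43^{23} mod 47 = -1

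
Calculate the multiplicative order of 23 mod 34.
Powers of 23 mod 34: 23^1≡23, 23^2≡19, 23^3≡29, 23^4≡21, 23^5≡7, 23^6≡25, 23^7≡31, 23^8≡33, 23^9≡11, 23^10≡15, 23^11≡5, 23^12≡13, 23^13≡27, 23^14≡9, 23^15≡3, 23^16≡1. ord_34(23) = 16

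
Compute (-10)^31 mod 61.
By repeated squaring mod 61: (-10)^{1}≡51, (-10)^{2}≡39, (-10)^{4}≡57, (-10)^{8}≡16, (-10)^{16}≡12. Then (-10)^{31} = (-10)^{16+8+4+2+1} ≡ 12 × 16 × 57 × 39 × 51 ≡ 10 mod 61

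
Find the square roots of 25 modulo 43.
The square roots of 25 mod 43 are 38 and 5. Verify: 38² = 1444 ≡ 25 mod 43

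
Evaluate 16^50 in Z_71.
By repeated squaring mod 71: 16^{1}≡16, 16^{2}≡43, 16^{4}≡3, 16^{8}≡9, 16^{16}≡10, 16^{32}≡29. Then 16^{50} = 16^{32+16+2} ≡ 29 × 10 × 43 ≡ 45 mod 71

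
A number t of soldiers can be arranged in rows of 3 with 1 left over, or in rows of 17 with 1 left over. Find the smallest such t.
M = 3 × 17 = 51. M₁ = 17, y₁ ≡ 2 mod 3. M₂ = 3, y₂ ≡ 6 mod 17. t = 1×17×2 + 1×3×6 ≡ 1 mod 51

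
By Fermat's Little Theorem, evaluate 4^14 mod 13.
By Fermat: 4^{12} ≡ 1 (mod 13). So 4^{14} = 4^{12} · 4^{2} ≡ 4^{2} ≡ 3 (mod 13)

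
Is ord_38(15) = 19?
Powers of 15 mod 38: 15^1≡15, 15^2≡35, 15^3≡31, 15^4≡9, 15^5≡21, 15^6≡11, 15^7≡13, 15^8≡5, 15^9≡37, 15^10≡23, 15^11≡3, 15^12≡7, 15^13≡29, 15^14≡17, 15^15≡27, 15^16≡25, 15^17≡33, 15^18≡1. Already 15^18≡1, so the order is 18 < 19. No, the actual order is 18.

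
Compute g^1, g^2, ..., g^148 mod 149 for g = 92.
92^1, 92^2, ..., 92^{148} mod 149: [92, 120, 14, 96, 41, 47, 3, 127, 62, 42, 139, 123, 141, 9, 83, 37, 126, 119, 71, 125, 27, 100, 111, 80, 59, 64, 77, 81, 2, 35, 91, 28, 43, 82, 94, 6, 105, 124, 84, 129, 97, 133, 18, 17, 74, 103, 89, 142, 101, 54, 51, 73, 11, 118, 128, 5, 13, 4, 70, 33, 56, 86, 15, 39, 12, 61, 99, 19, 109, 45, 117, 36, 34, 148, 57, 29, 135, 53, 108, 102, 146, 22, 87, 107, 10, 26, 8, 140, 66, 112, 23, 30, 78, 24, 122, 49, 38, 69, 90, 85, 72, 68, 147, 114, 58, 121, 106, 67, 55, 143, 44, 25, 65, 20, 52, 16, 131, 132, 75, 46, 60, 7, 48, 95, 98, 76, 138, 31, 21, 144, 136, 145, 79, 116, 93, 63, 134, 110, 137, 88, 50, 130, 40, 104, 32, 113, 115, 1]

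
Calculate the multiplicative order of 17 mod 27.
Powers of 17 mod 27: 17^1≡17, 17^2≡19, 17^3≡26, 17^4≡10, 17^5≡8, 17^6≡1. Order = 6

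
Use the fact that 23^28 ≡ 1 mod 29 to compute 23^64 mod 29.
By Fermat: 23^{28} ≡ 1 mod 29. 64 = 2×28 + 8. So 23^{64} ≡ 23^{8} ≡ 23 mod 29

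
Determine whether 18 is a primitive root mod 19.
18^{2} ≡ 1 (mod 19) and 2 < 18, so ord_19(18) = 2 ≠ 18 and 18 is not a primitive root.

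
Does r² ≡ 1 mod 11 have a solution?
By Euler's criterion: 1^{5} ≡ 1 mod 11. Since this equals 1, 1 is a QR.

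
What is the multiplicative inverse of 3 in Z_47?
Since 47 is prime, by Fermat 3^(-1) ≡ 3^{45} ≡ 16 mod 47. Verify: 3 × 16 = 48 ≡ 1 mod 47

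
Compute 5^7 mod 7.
Using Fermat: 5^{6} ≡ 1 mod 7. 7 ≡ 1 mod 6. So 5^{7} ≡ 5^{1} ≡ 5 mod 7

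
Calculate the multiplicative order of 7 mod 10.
Powers of 7 mod 10: 7^1≡7, 7^2≡9, 7^3≡3, 7^4≡1. Order = 4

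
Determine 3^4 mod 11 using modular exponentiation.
3^{4} = 81 ≡ 4 (mod 11)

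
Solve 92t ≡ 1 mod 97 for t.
Since 97 is prime, by Fermat 92^(-1) ≡ 92^{95} ≡ 58 mod 97. Verify: 92 × 58 = 5336 ≡ 1 mod 97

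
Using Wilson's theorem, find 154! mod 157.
(156)! = (154)! × (155) × (156) ≡ -1 (mod 157). So (154)! ≡ -1 × [(156)(155)]^(-1) ≡ 78 (mod 157)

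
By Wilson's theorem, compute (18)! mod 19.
By Wilson's theorem, (18)! ≡ -1 ≡ 18 mod 19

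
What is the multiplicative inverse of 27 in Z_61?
Since 61 is prime, by Fermat 27^(-1) ≡ 27^{59} ≡ 52 (mod 61). Verify: 27 × 52 = 1404 ≡ 1 (mod 61)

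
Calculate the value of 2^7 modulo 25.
By repeated squaring mod 25: 2^{1}≡2, 2^{2}≡4, 2^{4}≡16. Then 2^{7} = 2^{4+2+1} ≡ 16 × 4 × 2 ≡ 3 mod 25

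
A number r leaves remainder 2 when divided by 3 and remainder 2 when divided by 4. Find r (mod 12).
M = 3 × 4 = 12. M₁ = 4, y₁ ≡ 1 (mod 3). M₂ = 3, y₂ ≡ 3 (mod 4). r = 2×4×1 + 2×3×3 ≡ 2 (mod 12)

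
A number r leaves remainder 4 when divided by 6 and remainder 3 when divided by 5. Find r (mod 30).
M = 6 × 5 = 30. M₁ = 5, y₁ ≡ 5 (mod 6). M₂ = 6, y₂ ≡ 1 (mod 5). r = 4×5×5 + 3×6×1 ≡ 28 (mod 30)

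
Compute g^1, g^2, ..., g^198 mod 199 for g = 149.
149^1, 149^2, ..., 149^{198} mod 199: [149, 112, 171, 7, 48, 187, 3, 49, 137, 115, 21, 144, 163, 9, 147, 13, 146, 63, 34, 91, 27, 43, 39, 40, 189, 102, 74, 81, 129, 117, 120, 169, 107, 23, 44, 188, 152, 161, 109, 122, 69, 132, 166, 58, 85, 128, 167, 8, 197, 100, 174, 56, 185, 103, 24, 193, 101, 124, 168, 157, 110, 72, 181, 104, 173, 106, 73, 131, 17, 145, 113, 121, 119, 20, 194, 51, 37, 140, 164, 158, 60, 184, 153, 111, 22, 94, 76, 180, 154, 61, 134, 66, 83, 29, 142, 64, 183, 4, 198, 50, 87, 28, 192, 151, 12, 196, 150, 62, 84, 178, 55, 36, 190, 52, 186, 53, 136, 165, 108, 172, 156, 160, 159, 10, 97, 125, 118, 70, 82, 79, 30, 92, 176, 155, 11, 47, 38, 90, 77, 130, 67, 33, 141, 114, 71, 32, 191, 2, 99, 25, 143, 14, 96, 175, 6, 98, 75, 31, 42, 89, 127, 18, 95, 26, 93, 126, 68, 182, 54, 86, 78, 80, 179, 5, 148, 162, 59, 35, 41, 139, 15, 46, 88, 177, 105, 123, 19, 45, 138, 65, 133, 116, 170, 57, 135, 16, 195, 1]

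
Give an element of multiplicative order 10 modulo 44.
3 has order 10 mod 44 since 3^{10} ≡ 1 (mod 44) and no smaller power works.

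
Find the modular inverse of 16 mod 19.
Since 19 is prime, by Fermat 16^(-1) ≡ 16^{17} ≡ 6 (mod 19). Verify: 16 × 6 = 96 ≡ 1 (mod 19)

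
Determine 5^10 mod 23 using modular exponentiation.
By repeated squaring mod 23: 5^{1}≡5, 5^{2}≡2, 5^{4}≡4, 5^{8}≡16. Then 5^{10} = 5^{8+2} ≡ 16 × 2 ≡ 9 mod 23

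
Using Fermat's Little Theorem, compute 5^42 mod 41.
By Fermat: 5^{40} ≡ 1 (mod 41). So 5^{42} = 5^{40} · 5^{2} ≡ 5^{2} ≡ 25 (mod 41)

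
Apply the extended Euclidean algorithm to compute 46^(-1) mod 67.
Extended GCD: 46(-16) + 67(11) = 1. So 46^(-1) ≡ -16 ≡ 51 (mod 67). Verify: 46 × 51 = 2346 ≡ 1 (mod 67)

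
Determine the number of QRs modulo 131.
The squaring map on Z_131* is 2-to-1, so there are (130)/2 = 65 QRs.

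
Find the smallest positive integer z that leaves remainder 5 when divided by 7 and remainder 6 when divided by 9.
M = 7 × 9 = 63. M₁ = 9, y₁ ≡ 4 (mod 7). M₂ = 7, y₂ ≡ 4 (mod 9). z = 5×9×4 + 6×7×4 ≡ 33 (mod 63)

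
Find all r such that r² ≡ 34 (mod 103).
The square roots of 34 mod 103 are 72 and 31. Verify: 72² = 5184 ≡ 34 (mod 103)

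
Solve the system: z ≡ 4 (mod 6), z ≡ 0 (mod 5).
M = 6 × 5 = 30. M₁ = 5, y₁ ≡ 5 (mod 6). M₂ = 6, y₂ ≡ 1 (mod 5). z = 4×5×5 + 0×6×1 ≡ 10 (mod 30)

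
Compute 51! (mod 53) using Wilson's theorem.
(52)! = (51)! × (52) ≡ -1 (mod 53). So (51)! ≡ -1 × (52)^(-1) ≡ (-1)×(-1) = 1 (mod 53)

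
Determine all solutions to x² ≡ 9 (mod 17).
The square roots of 9 mod 17 are 14 and 3. Verify: 14² = 196 ≡ 9 (mod 17)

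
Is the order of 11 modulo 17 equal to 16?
Powers of 11 mod 17: 11^1≡11, 11^2≡2, 11^3≡5, 11^4≡4, 11^5≡10, 11^6≡8, 11^7≡3, 11^8≡16, 11^9≡6, 11^10≡15, 11^11≡12, 11^12≡13, 11^13≡7, 11^14≡9, 11^15≡14, 11^16≡1. First k with 11^k≡1 is k=16. Yes, ord_17(11) = 16.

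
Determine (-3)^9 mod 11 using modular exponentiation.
By repeated squaring mod 11: (-3)^{1}≡8, (-3)^{2}≡9, (-3)^{4}≡4, (-3)^{8}≡5. Then (-3)^{9} = (-3)^{8+1} ≡ 5 × 8 ≡ 7 mod 11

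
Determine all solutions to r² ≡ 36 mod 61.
The square roots of 36 mod 61 are 6 and 55. Verify: 6² = 36 ≡ 36 mod 61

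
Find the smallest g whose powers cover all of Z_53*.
g = 2. Powers: [2, 4, 8, 16, 32, 11, 22, ...] generates all 52 non-zero residues.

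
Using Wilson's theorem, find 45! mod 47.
(46)! = (45)! × (46) ≡ -1 (mod 47). So (45)! ≡ -1 × (46)^(-1) ≡ (-1)×(-1) = 1 (mod 47)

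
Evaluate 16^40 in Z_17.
Using Fermat: 16^{16} ≡ 1 (mod 17). 40 ≡ 8 (mod 16). So 16^{40} ≡ 16^{8} ≡ 1 (mod 17)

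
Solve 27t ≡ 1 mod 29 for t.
Since 29 is prime, by Fermat 27^(-1) ≡ 27^{27} ≡ 14 mod 29. Verify: 27 × 14 = 378 ≡ 1 mod 29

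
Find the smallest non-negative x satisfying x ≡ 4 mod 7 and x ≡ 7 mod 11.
M = 7 × 11 = 77. M₁ = 11, y₁ ≡ 2 mod 7. M₂ = 7, y₂ ≡ 8 mod 11. x = 4×11×2 + 7×7×8 ≡ 18 mod 77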